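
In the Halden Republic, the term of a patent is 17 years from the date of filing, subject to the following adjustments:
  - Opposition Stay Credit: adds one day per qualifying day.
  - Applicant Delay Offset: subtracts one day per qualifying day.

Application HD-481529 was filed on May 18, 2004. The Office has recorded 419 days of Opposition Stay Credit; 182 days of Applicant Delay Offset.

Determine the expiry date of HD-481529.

Base term: filing date + 17 years → 18 May 2021.
Opposition Stay Credit: +419 days → 11 July 2022.
Applicant Delay Offset: −182 days → 10 January 2022.

2022-01-10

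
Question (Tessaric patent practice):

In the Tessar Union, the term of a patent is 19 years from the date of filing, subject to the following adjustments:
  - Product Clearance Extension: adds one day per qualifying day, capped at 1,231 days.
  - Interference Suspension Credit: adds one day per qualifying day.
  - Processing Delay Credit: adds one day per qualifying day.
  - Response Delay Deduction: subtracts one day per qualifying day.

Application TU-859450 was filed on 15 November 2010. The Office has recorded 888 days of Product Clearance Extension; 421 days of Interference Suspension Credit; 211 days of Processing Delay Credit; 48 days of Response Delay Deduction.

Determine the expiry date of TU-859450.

Base term: filing date + 19 years → 15 November 2029.
Product Clearance Extension: 888 days (within the 1231-day cap) → +888 days → 21 April 2032.
Interference Suspension Credit: +421 days → 16 June 2033.
Processing Delay Credit: +211 days → 13 January 2034.
Response Delay Deduction: −48 days → 26 November 2033.

November 26, 2033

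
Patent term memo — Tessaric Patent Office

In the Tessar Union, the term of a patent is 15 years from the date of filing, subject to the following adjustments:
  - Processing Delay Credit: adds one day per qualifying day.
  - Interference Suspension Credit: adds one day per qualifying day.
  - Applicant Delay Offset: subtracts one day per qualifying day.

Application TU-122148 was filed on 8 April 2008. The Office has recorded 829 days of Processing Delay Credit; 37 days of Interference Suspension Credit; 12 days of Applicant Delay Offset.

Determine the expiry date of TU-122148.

2025-08-09

Base term: filing date + 15 years → 8 April 2023.
Processing Delay Credit: +829 days → 15 July 2025.
Interference Suspension Credit: +37 days → 21 August 2025.
Applicant Delay Offset: −12 days → 9 August 2025.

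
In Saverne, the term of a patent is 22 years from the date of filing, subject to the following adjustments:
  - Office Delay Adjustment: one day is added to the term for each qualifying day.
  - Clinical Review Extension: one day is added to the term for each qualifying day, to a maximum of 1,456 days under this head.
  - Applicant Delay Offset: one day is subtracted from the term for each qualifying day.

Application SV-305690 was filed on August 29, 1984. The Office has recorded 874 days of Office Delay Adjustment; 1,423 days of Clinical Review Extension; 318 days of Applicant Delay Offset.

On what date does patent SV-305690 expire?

Base term: filing date + 22 years → 29 August 2006.
Office Delay Adjustment: +874 days → 19 January 2009.
Clinical Review Extension: 1423 days (within the 1456-day cap) → +1423 days → 12 December 2012.
Applicant Delay Offset: −318 days → 29 January 2012.

January 29, 2012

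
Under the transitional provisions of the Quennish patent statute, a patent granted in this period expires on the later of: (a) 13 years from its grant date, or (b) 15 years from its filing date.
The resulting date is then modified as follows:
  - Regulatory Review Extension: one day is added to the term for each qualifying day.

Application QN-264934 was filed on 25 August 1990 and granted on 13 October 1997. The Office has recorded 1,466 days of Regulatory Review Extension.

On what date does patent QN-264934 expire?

October 18, 2014

(a) grant + 13 years → 13 October 2010.
(b) filing + 15 years → 25 August 2005.
Later of the two: 13 October 2010.
Regulatory Review Extension: +1466 days → 18 October 2014.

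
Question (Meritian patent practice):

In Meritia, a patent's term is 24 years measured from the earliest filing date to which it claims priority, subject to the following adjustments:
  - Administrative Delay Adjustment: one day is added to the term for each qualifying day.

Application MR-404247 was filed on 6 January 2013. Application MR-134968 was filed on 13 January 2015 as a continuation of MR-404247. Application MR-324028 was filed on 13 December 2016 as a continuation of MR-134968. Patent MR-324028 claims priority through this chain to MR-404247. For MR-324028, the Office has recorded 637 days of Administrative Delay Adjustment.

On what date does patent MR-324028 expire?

Earliest priority filing: 6 January 2013.
Base term: 6 January 2013 + 24 years → 6 January 2037.
Administrative Delay Adjustment: +637 days → 5 October 2038.

October 5, 2038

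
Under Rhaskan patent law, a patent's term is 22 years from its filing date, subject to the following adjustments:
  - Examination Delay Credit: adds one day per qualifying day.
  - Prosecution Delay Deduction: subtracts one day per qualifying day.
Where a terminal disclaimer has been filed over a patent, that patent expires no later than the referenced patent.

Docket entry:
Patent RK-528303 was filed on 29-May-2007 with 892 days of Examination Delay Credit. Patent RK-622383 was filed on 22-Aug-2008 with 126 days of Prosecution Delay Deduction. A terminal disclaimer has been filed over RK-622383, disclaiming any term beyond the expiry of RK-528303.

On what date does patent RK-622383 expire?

Natural term of RK-622383:
  Base: filing + 22 years → 22 August 2030.
  Prosecution Delay Deduction: −126 days → 18 April 2030.
Expiry of referenced patent RK-528303:
  Base: filing + 22 years → 29 May 2029.
  Examination Delay Credit: +892 days → 7 November 2031.
Terminal disclaimer: RK-622383 expires on the earlier of 18 April 2030 and 7 November 2031.

April 18, 2030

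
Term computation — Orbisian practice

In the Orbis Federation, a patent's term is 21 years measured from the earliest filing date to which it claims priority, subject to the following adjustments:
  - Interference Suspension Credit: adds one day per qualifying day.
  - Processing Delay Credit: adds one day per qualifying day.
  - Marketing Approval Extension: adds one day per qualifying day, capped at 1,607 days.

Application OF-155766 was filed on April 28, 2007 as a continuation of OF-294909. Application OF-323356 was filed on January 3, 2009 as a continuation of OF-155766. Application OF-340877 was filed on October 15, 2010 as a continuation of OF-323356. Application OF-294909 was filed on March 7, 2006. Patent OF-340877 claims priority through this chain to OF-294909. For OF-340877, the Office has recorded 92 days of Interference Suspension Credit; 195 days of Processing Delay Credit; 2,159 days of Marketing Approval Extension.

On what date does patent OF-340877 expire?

May 13, 2032

Earliest priority filing: 7 March 2006.
Base term: 7 March 2006 + 21 years → 7 March 2027.
Interference Suspension Credit: +92 days → 7 June 2027.
Processing Delay Credit: +195 days → 19 December 2027.
Marketing Approval Extension: 2159 days claimed exceeds the 1607-day cap, so +1607 days → 13 May 2032.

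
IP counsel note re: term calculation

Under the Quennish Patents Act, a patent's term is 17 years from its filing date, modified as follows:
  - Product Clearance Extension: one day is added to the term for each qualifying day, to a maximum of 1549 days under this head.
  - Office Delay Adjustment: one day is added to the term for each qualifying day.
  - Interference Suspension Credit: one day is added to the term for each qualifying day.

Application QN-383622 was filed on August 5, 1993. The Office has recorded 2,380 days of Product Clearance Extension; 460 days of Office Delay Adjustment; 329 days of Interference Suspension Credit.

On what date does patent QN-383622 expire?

Base term: filing date + 17 years → 5 August 2010.
Product Clearance Extension: 2380 days claimed exceeds the 1549-day cap, so +1549 days → 1 November 2014.
Office Delay Adjustment: +460 days → 4 February 2016.
Interference Suspension Credit: +329 days → 29 December 2016.

2016-12-29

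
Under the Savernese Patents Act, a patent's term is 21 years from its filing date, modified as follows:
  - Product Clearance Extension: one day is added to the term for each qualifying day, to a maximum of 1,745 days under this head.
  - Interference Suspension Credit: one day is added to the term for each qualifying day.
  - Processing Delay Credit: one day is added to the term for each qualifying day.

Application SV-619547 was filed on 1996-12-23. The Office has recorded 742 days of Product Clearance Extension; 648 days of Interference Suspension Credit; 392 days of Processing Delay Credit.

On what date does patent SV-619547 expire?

2022-11-09

Base term: filing date + 21 years → 23 December 2017.
Product Clearance Extension: 742 days (within the 1745-day cap) → +742 days → 4 January 2020.
Interference Suspension Credit: +648 days → 13 October 2021.
Processing Delay Credit: +392 days → 9 November 2022.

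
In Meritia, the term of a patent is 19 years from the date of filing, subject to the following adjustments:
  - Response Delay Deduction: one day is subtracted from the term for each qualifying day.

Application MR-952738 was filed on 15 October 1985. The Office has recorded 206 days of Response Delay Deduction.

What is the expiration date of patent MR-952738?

March 23, 2004

Base term: filing date + 19 years → 15 October 2004.
Response Delay Deduction: −206 days → 23 March 2004.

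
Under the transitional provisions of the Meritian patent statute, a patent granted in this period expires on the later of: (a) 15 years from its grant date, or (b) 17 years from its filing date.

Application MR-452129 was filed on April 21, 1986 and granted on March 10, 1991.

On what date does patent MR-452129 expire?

(a) grant + 15 years → 10 March 2006.
(b) filing + 17 years → 21 April 2003.
Later of the two: 10 March 2006.

2006-03-10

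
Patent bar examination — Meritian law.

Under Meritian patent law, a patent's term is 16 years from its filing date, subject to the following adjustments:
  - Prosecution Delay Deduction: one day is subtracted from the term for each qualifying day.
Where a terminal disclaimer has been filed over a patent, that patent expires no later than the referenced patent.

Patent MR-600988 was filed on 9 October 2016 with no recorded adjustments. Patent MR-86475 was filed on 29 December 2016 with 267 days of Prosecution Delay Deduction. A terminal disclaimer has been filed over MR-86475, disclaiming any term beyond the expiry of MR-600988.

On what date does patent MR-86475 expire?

2032-04-06

Natural term of MR-86475:
  Base: filing + 16 years → 29 December 2032.
  Prosecution Delay Deduction: −267 days → 6 April 2032.
Expiry of referenced patent MR-600988:
  Base: filing + 16 years → 9 October 2032.
Terminal disclaimer: MR-86475 expires on the earlier of 6 April 2032 and 9 October 2032.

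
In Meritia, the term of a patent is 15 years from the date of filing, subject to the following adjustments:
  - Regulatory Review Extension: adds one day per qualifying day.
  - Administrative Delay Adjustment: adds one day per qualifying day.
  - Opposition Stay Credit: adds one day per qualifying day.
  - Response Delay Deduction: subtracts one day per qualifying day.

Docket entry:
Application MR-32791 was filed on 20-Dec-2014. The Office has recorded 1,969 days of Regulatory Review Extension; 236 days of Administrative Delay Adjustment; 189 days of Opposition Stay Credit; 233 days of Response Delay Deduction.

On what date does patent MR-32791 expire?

2035-11-20

Base term: filing date + 15 years → 20 December 2029.
Regulatory Review Extension: +1969 days → 12 May 2035.
Administrative Delay Adjustment: +236 days → 3 January 2036.
Opposition Stay Credit: +189 days → 10 July 2036.
Response Delay Deduction: −233 days → 20 November 2035.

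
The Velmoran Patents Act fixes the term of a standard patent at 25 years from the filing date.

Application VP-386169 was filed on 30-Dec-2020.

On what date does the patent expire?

2045-12-30

Filing date + 25 years → 30 December 2045.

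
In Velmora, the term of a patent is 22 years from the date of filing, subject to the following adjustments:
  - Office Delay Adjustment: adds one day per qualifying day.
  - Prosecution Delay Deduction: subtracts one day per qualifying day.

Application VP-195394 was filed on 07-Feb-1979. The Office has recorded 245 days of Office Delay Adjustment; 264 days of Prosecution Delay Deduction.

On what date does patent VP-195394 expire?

Base term: filing date + 22 years → 7 February 2001.
Office Delay Adjustment: +245 days → 10 October 2001.
Prosecution Delay Deduction: −264 days → 19 January 2001.

2001-01-19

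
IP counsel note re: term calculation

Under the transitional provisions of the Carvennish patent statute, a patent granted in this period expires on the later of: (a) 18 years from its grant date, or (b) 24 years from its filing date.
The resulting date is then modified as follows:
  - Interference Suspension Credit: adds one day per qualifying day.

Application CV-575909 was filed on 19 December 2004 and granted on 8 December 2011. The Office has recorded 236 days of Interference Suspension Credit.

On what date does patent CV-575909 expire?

2030-08-01

(a) grant + 18 years → 8 December 2029.
(b) filing + 24 years → 19 December 2028.
Later of the two: 8 December 2029.
Interference Suspension Credit: +236 days → 1 August 2030.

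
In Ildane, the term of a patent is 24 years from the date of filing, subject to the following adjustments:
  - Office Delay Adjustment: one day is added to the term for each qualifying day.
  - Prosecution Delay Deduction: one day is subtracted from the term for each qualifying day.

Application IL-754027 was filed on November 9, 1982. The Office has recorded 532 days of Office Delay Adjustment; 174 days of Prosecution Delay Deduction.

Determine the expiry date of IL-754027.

Base term: filing date + 24 years → 9 November 2006.
Office Delay Adjustment: +532 days → 24 April 2008.
Prosecution Delay Deduction: −174 days → 2 November 2007.

November 2, 2007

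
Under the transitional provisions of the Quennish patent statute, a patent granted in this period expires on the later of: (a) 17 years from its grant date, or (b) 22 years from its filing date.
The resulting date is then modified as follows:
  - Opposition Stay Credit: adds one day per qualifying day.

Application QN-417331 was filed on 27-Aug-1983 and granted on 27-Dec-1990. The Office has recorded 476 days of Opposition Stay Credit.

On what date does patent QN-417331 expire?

2009-04-16

(a) grant + 17 years → 27 December 2007.
(b) filing + 22 years → 27 August 2005.
Later of the two: 27 December 2007.
Opposition Stay Credit: +476 days → 16 April 2009.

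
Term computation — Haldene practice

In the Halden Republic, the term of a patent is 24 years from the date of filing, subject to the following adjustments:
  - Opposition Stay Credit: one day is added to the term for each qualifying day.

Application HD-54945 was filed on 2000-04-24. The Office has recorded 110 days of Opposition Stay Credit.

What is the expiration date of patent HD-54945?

Base term: filing date + 24 years → 24 April 2024.
Opposition Stay Credit: +110 days → 12 August 2024.

August 12, 2024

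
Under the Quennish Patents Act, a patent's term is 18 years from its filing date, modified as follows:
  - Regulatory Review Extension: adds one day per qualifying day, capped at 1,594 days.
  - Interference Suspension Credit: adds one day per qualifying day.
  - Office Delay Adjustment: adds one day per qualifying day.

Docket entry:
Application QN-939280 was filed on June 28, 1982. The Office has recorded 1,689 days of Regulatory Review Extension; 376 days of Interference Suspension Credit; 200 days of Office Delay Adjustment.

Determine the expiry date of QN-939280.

Base term: filing date + 18 years → 28 June 2000.
Regulatory Review Extension: 1689 days claimed exceeds the 1594-day cap, so +1594 days → 8 November 2004.
Interference Suspension Credit: +376 days → 19 November 2005.
Office Delay Adjustment: +200 days → 7 June 2006.

2006-06-07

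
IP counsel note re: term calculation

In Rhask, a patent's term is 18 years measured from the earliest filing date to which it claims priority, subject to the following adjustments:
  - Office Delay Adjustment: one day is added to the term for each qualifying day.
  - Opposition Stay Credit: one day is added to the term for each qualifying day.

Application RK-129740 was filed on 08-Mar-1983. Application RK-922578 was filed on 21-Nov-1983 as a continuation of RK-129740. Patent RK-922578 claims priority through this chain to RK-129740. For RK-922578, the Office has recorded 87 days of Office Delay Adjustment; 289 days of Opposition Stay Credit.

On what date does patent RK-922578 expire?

Earliest priority filing: 8 March 1983.
Base term: 8 March 1983 + 18 years → 8 March 2001.
Office Delay Adjustment: +87 days → 3 June 2001.
Opposition Stay Credit: +289 days → 19 March 2002.

March 19, 2002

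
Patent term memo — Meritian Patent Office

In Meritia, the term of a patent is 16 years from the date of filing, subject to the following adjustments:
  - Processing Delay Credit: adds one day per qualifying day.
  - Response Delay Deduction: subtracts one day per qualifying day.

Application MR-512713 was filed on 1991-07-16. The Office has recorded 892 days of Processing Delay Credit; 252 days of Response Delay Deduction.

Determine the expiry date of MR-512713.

Base term: filing date + 16 years → 16 July 2007.
Processing Delay Credit: +892 days → 24 December 2009.
Response Delay Deduction: −252 days → 16 April 2009.

2009-04-16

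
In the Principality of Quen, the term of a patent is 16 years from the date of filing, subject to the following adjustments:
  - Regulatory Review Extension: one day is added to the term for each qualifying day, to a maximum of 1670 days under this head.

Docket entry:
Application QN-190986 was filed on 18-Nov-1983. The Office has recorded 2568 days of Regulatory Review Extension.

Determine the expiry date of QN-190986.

Base term: filing date + 16 years → 18 November 1999.
Regulatory Review Extension: 2568 days claimed exceeds the 1670-day cap, so +1670 days → 14 June 2004.

June 14, 2004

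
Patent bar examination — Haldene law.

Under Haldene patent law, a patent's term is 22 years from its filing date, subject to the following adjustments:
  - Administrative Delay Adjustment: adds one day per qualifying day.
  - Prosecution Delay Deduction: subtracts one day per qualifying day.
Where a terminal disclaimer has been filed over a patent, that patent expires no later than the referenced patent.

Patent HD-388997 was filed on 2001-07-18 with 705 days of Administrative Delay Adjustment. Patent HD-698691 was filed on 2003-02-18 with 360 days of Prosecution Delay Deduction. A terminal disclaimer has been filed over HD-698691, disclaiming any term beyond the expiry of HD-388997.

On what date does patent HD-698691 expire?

Natural term of HD-698691:
  Base: filing + 22 years → 18 February 2025.
  Prosecution Delay Deduction: −360 days → 24 February 2024.
Expiry of referenced patent HD-388997:
  Base: filing + 22 years → 18 July 2023.
  Administrative Delay Adjustment: +705 days → 22 June 2025.
Terminal disclaimer: HD-698691 expires on the earlier of 24 February 2024 and 22 June 2025.

2024-02-24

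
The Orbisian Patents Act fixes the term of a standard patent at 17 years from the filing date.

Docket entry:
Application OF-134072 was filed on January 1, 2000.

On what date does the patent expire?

2017-01-01

Filing date + 17 years → 1 January 2017.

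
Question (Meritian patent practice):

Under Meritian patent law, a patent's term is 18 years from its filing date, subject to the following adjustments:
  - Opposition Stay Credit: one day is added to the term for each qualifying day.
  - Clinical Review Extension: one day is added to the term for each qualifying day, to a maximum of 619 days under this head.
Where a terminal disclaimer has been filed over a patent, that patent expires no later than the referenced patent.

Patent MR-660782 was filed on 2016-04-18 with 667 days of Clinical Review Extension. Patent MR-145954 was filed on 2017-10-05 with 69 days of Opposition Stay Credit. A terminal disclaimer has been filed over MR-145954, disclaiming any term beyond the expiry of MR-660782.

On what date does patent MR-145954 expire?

Natural term of MR-145954:
  Base: filing + 18 years → 5 October 2035.
  Opposition Stay Credit: +69 days → 13 December 2035.
Expiry of referenced patent MR-660782:
  Base: filing + 18 years → 18 April 2034.
  Clinical Review Extension: 667 days claimed exceeds the 619-day cap, so +619 days → 28 December 2035.
Terminal disclaimer: MR-145954 expires on the earlier of 13 December 2035 and 28 December 2035.

December 13, 2035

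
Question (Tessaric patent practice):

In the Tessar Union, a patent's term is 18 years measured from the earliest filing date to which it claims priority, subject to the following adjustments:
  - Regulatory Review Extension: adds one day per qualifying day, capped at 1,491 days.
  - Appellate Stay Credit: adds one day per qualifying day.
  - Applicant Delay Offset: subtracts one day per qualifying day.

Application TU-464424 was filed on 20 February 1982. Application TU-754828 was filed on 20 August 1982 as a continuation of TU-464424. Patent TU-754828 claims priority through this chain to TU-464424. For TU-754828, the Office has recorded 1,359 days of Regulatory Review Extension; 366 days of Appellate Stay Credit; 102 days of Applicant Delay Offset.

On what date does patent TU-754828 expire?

Earliest priority filing: 20 February 1982.
Base term: 20 February 1982 + 18 years → 20 February 2000.
Regulatory Review Extension: 1359 days (within the 1491-day cap) → +1359 days → 10 November 2003.
Appellate Stay Credit: +366 days → 10 November 2004.
Applicant Delay Offset: −102 days → 31 July 2004.

2004-07-31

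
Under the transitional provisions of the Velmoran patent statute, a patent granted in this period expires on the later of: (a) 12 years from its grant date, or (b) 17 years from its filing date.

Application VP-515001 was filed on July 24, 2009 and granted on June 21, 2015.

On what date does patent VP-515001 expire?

(a) grant + 12 years → 21 June 2027.
(b) filing + 17 years → 24 July 2026.
Later of the two: 21 June 2027.

2027-06-21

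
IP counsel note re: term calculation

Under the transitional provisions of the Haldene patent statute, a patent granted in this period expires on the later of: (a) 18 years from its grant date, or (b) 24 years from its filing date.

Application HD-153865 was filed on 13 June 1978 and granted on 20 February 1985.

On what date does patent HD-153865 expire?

(a) grant + 18 years → 20 February 2003.
(b) filing + 24 years → 13 June 2002.
Later of the two: 20 February 2003.

2003-02-20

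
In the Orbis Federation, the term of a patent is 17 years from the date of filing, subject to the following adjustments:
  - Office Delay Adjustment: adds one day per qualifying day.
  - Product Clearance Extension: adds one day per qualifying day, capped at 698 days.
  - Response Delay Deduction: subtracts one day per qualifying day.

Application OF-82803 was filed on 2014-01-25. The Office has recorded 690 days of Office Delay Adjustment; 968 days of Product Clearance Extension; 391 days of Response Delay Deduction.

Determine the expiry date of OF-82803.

2033-10-18

Base term: filing date + 17 years → 25 January 2031.
Office Delay Adjustment: +690 days → 15 December 2032.
Product Clearance Extension: 968 days claimed exceeds the 698-day cap, so +698 days → 13 November 2034.
Response Delay Deduction: −391 days → 18 October 2033.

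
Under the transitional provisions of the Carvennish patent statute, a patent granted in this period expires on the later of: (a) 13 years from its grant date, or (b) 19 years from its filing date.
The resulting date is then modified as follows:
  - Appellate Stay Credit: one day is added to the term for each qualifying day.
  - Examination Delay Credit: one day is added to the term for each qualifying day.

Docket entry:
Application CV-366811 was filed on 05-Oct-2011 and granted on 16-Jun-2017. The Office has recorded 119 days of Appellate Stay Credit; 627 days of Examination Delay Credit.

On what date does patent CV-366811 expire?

October 20, 2032

(a) grant + 13 years → 16 June 2030.
(b) filing + 19 years → 5 October 2030.
Later of the two: 5 October 2030.
Appellate Stay Credit: +119 days → 1 February 2031.
Examination Delay Credit: +627 days → 20 October 2032.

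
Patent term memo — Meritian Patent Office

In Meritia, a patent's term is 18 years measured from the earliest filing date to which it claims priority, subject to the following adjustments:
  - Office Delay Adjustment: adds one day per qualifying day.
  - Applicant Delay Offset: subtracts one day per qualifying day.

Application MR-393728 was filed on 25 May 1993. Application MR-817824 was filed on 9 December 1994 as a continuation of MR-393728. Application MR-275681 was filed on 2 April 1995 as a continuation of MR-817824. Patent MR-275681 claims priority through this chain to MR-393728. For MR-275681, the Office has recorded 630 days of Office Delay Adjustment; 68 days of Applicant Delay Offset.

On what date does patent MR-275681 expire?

Earliest priority filing: 25 May 1993.
Base term: 25 May 1993 + 18 years → 25 May 2011.
Office Delay Adjustment: +630 days → 13 February 2013.
Applicant Delay Offset: −68 days → 7 December 2012.

2012-12-07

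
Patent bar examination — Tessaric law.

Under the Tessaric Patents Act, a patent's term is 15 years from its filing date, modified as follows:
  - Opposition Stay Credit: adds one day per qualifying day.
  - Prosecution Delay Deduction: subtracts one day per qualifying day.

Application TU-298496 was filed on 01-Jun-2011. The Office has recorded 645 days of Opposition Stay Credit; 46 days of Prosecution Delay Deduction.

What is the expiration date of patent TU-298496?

January 21, 2028

Base term: filing date + 15 years → 1 June 2026.
Opposition Stay Credit: +645 days → 7 March 2028.
Prosecution Delay Deduction: −46 days → 21 January 2028.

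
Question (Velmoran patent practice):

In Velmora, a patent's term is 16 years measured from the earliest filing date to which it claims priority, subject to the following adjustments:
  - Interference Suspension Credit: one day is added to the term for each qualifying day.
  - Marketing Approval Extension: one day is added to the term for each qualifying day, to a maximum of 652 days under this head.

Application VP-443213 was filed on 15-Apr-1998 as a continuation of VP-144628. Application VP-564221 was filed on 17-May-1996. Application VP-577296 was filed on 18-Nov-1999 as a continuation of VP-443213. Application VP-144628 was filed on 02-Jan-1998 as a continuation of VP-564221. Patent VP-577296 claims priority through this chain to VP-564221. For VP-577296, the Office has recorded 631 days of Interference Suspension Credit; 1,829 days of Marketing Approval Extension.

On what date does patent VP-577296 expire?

2015-11-21

Earliest priority filing: 17 May 1996.
Base term: 17 May 1996 + 16 years → 17 May 2012.
Interference Suspension Credit: +631 days → 7 February 2014.
Marketing Approval Extension: 1829 days claimed exceeds the 652-day cap, so +652 days → 21 November 2015.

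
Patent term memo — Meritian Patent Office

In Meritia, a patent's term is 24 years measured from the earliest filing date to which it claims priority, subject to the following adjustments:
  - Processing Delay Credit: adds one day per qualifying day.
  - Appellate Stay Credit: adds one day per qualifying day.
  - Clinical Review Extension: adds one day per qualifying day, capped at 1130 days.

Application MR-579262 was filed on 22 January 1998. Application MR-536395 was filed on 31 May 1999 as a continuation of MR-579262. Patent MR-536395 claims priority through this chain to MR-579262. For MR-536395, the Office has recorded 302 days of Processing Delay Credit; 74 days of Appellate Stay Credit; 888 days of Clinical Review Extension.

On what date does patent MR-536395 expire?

2025-07-09

Earliest priority filing: 22 January 1998.
Base term: 22 January 1998 + 24 years → 22 January 2022.
Processing Delay Credit: +302 days → 20 November 2022.
Appellate Stay Credit: +74 days → 2 February 2023.
Clinical Review Extension: 888 days (within the 1130-day cap) → +888 days → 9 July 2025.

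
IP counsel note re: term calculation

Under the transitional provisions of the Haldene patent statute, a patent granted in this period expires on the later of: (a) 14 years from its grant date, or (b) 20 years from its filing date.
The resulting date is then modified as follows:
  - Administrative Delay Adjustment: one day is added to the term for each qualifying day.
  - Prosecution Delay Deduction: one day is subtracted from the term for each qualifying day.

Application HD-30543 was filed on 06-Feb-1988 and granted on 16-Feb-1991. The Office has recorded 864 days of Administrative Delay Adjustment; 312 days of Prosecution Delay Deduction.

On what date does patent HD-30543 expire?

August 11, 2009

(a) grant + 14 years → 16 February 2005.
(b) filing + 20 years → 6 February 2008.
Later of the two: 6 February 2008.
Administrative Delay Adjustment: +864 days → 19 June 2010.
Prosecution Delay Deduction: −312 days → 11 August 2009.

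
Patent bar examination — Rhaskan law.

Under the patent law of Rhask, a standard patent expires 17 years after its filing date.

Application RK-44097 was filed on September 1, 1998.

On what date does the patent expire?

2015-09-01

Filing date + 17 years → 1 September 2015.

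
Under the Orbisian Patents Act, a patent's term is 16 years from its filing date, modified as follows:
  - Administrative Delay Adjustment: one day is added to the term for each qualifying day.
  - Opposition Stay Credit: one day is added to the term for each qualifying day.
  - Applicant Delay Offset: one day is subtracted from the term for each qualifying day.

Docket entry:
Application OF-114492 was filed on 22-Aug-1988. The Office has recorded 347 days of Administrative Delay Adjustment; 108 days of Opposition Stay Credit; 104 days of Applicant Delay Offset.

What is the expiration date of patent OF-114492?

August 8, 2005

Base term: filing date + 16 years → 22 August 2004.
Administrative Delay Adjustment: +347 days → 4 August 2005.
Opposition Stay Credit: +108 days → 20 November 2005.
Applicant Delay Offset: −104 days → 8 August 2005.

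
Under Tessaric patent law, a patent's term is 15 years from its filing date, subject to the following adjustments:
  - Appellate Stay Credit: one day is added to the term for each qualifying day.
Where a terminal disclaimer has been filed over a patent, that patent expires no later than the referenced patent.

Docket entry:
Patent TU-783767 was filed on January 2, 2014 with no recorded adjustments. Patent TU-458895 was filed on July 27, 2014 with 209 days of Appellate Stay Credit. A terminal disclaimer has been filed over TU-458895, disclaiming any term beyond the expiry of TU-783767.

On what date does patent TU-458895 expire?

Natural term of TU-458895:
  Base: filing + 15 years → 27 July 2029.
  Appellate Stay Credit: +209 days → 21 February 2030.
Expiry of referenced patent TU-783767:
  Base: filing + 15 years → 2 January 2029.
Terminal disclaimer: TU-458895 expires on the earlier of 21 February 2030 and 2 January 2029.

January 2, 2029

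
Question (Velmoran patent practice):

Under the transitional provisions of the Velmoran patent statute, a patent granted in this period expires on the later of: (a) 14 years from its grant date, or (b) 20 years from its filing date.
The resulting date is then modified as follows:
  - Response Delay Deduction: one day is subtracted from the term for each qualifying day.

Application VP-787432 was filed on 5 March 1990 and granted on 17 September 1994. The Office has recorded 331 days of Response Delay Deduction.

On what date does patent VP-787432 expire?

(a) grant + 14 years → 17 September 2008.
(b) filing + 20 years → 5 March 2010.
Later of the two: 5 March 2010.
Response Delay Deduction: −331 days → 8 April 2009.

2009-04-08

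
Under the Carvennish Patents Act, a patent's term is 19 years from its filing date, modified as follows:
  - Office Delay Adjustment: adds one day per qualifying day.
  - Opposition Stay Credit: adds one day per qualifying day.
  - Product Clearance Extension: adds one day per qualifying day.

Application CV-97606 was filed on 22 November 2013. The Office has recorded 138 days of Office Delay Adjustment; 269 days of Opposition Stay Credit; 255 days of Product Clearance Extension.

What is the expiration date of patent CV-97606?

Base term: filing date + 19 years → 22 November 2032.
Office Delay Adjustment: +138 days → 9 April 2033.
Opposition Stay Credit: +269 days → 3 January 2034.
Product Clearance Extension: +255 days → 15 September 2034.

September 15, 2034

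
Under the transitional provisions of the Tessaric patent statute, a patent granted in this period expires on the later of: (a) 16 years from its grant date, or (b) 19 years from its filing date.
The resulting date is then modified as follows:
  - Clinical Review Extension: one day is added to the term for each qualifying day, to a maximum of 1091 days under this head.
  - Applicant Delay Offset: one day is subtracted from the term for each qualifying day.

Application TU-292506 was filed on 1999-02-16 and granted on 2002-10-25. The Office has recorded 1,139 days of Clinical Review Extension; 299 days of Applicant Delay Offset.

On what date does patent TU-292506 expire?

(a) grant + 16 years → 25 October 2018.
(b) filing + 19 years → 16 February 2018.
Later of the two: 25 October 2018.
Clinical Review Extension: 1139 days claimed exceeds the 1091-day cap, so +1091 days → 20 October 2021.
Applicant Delay Offset: −299 days → 25 December 2020.

December 25, 2020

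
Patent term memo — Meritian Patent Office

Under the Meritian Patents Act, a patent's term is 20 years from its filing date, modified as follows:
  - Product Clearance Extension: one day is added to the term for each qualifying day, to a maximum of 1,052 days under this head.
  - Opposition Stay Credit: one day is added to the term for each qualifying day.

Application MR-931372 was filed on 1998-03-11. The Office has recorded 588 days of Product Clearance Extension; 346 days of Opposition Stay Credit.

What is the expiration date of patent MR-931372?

September 30, 2020

Base term: filing date + 20 years → 11 March 2018.
Product Clearance Extension: 588 days (within the 1052-day cap) → +588 days → 20 October 2019.
Opposition Stay Credit: +346 days → 30 September 2020.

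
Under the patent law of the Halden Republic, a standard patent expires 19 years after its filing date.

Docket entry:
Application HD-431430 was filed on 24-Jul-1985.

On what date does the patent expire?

July 24, 2004

Filing date + 19 years → 24 July 2004.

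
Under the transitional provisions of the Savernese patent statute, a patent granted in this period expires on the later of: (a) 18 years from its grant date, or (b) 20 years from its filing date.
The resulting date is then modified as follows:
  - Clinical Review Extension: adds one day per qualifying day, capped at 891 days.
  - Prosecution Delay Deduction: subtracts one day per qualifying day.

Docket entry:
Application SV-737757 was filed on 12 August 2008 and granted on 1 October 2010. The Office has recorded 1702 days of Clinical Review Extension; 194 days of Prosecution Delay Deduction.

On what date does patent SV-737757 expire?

(a) grant + 18 years → 1 October 2028.
(b) filing + 20 years → 12 August 2028.
Later of the two: 1 October 2028.
Clinical Review Extension: 1702 days claimed exceeds the 891-day cap, so +891 days → 11 March 2031.
Prosecution Delay Deduction: −194 days → 29 August 2030.

August 29, 2030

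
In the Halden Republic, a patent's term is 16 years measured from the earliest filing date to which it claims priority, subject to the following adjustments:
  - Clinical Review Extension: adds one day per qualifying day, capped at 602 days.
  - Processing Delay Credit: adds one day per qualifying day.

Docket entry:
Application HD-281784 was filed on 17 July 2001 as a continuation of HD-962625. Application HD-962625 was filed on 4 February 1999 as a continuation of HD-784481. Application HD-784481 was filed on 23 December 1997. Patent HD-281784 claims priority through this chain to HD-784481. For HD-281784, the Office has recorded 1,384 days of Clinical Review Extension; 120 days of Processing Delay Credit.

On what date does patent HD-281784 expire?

December 15, 2015

Earliest priority filing: 23 December 1997.
Base term: 23 December 1997 + 16 years → 23 December 2013.
Clinical Review Extension: 1384 days claimed exceeds the 602-day cap, so +602 days → 17 August 2015.
Processing Delay Credit: +120 days → 15 December 2015.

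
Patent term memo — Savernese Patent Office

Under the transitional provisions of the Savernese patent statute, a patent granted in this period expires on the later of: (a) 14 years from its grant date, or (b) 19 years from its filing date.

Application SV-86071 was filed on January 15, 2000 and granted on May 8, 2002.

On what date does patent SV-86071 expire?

January 15, 2019

(a) grant + 14 years → 8 May 2016.
(b) filing + 19 years → 15 January 2019.
Later of the two: 15 January 2019.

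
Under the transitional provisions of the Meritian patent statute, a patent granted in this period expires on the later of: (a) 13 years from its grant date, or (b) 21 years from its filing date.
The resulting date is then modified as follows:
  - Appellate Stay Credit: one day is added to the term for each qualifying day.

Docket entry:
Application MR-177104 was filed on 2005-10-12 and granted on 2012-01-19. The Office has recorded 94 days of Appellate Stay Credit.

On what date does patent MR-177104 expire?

January 14, 2027

(a) grant + 13 years → 19 January 2025.
(b) filing + 21 years → 12 October 2026.
Later of the two: 12 October 2026.
Appellate Stay Credit: +94 days → 14 January 2027.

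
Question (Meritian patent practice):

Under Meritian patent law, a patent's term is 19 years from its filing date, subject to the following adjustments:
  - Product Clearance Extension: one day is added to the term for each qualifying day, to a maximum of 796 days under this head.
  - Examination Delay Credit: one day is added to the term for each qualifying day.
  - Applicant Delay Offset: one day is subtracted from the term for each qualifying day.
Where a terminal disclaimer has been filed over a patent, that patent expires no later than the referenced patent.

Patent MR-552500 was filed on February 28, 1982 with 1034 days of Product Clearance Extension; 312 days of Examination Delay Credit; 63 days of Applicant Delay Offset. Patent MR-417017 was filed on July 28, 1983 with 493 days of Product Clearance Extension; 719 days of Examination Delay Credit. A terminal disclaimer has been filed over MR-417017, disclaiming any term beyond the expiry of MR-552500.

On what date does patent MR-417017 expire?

January 9, 2004

Natural term of MR-417017:
  Base: filing + 19 years → 28 July 2002.
  Product Clearance Extension: 493 days (within the 796-day cap) → +493 days → 3 December 2003.
  Examination Delay Credit: +719 days → 21 November 2005.
Expiry of referenced patent MR-552500:
  Base: filing + 19 years → 28 February 2001.
  Product Clearance Extension: 1034 days claimed exceeds the 796-day cap, so +796 days → 5 May 2003.
  Examination Delay Credit: +312 days → 12 March 2004.
  Applicant Delay Offset: −63 days → 9 January 2004.
Terminal disclaimer: MR-417017 expires on the earlier of 21 November 2005 and 9 January 2004.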